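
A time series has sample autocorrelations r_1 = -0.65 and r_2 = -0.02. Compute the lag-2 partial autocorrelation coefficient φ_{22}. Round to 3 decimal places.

-0.766

φ_{22} = (r_2 − r_1²) / (1 − r_1²)
r_1² = (-0.65)² = 0.4225
Numerator = -0.02 − 0.4225 = -0.4425; denominator = 1 − 0.4225 = 0.5775
φ_{22} = -0.4425 / 0.5775 = -0.766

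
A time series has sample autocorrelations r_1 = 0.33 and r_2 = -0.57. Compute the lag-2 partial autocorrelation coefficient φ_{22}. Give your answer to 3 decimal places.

φ_{22} = (r_2 − r_1²) / (1 − r_1²)
r_1² = (0.33)² = 0.1089
Numerator = -0.57 − 0.1089 = -0.6789; denominator = 1 − 0.1089 = 0.8911
φ_{22} = -0.6789 / 0.8911 = -0.762

-0.762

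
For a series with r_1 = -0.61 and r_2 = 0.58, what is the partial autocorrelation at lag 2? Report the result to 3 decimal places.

0.331

φ_{22} = (r_2 − r_1²) / (1 − r_1²)
r_1² = (-0.61)² = 0.3721
Numerator = 0.58 − 0.3721 = 0.2079; denominator = 1 − 0.3721 = 0.6279
φ_{22} = 0.2079 / 0.6279 = 0.331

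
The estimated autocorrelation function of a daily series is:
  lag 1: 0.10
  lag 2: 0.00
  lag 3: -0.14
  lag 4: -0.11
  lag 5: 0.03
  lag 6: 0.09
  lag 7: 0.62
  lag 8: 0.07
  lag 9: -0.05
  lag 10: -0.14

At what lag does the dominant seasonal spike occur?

The largest autocorrelation is r_7 = 0.62; the remaining lags stay at or below 0.10.
The dominant spike at lag 7 indicates a seasonal period of 7.

7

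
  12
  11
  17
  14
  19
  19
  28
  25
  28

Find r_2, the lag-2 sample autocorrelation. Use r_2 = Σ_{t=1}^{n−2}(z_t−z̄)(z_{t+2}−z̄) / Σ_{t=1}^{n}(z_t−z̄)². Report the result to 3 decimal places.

0.396

Mean z̄ = (12 + 11 + 17 + 14 + 19 + 19 + 28 + 25 + 28)/9 = 19.2222
Σ(z_t−z̄)(z_{t+2}−z̄) = (16.0494) + (42.9383) + (0.4938) + (1.1605) + (-1.9506) + (-1.2840) + (77.0494) = 134.4568
Denominator Σ(z_t−z̄)² = 339.5556
r_2 = 134.4568 / 339.5556 = 0.396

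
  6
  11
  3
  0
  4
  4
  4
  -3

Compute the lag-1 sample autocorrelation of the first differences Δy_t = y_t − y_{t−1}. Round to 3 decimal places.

-0.255

First differences Δy: 5, -8, -3, 4, 0, 0, -7
Mean of differences = -1.2857
Numerator Σ(Δy_t−Δȳ)(Δy_{t+1}−Δȳ) = -38.6531
Denominator Σ(Δy_t−Δȳ)² = 151.4286
r_1(Δy) = -38.6531 / 151.4286 = -0.255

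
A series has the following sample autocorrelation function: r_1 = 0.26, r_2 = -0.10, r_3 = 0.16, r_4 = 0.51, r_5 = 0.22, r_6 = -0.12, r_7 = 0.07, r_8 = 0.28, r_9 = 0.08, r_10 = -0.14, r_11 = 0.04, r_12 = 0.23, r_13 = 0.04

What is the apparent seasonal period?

The largest autocorrelation is r_4 = 0.51, with a weaker echo at lag 8 (0.28); the remaining lags stay at or below 0.26.
The dominant spike at lag 4 indicates a seasonal period of 4.

4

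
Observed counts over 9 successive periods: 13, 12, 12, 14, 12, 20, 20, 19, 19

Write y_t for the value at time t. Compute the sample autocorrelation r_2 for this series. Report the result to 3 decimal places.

Mean ȳ = (13 + 12 + 12 + 14 + 12 + 20 + 20 + 19 + 19)/9 = 15.6667
Σ(y_t−ȳ)(y_{t+2}−ȳ) = (9.7778) + (6.1111) + (13.4444) + (-7.2222) + (-15.8889) + (14.4444) + (14.4444) = 35.1111
Denominator Σ(y_t−ȳ)² = 110.0000
r_2 = 35.1111 / 110.0000 = 0.319

0.319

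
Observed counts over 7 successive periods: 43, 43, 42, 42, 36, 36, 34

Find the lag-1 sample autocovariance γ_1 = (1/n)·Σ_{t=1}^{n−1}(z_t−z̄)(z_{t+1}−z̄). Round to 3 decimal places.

7.157

Mean z̄ = (43 + 43 + 42 + 42 + 36 + 36 + 34)/7 = 39.4286
Deviations: 3.5714, 3.5714, 2.5714, 2.5714, -3.4286, -3.4286, -5.4286
Σ_{t=1}^{6}(z_t−z̄)(z_{t+1}−z̄) = 50.1020
γ_1 = 50.1020 / 7 = 7.157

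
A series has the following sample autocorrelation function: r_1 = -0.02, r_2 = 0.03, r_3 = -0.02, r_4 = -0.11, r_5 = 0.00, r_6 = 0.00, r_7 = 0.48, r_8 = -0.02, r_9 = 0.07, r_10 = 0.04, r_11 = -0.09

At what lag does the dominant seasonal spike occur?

7

The largest autocorrelation is r_7 = 0.48; the remaining lags stay at or below 0.07.
The dominant spike at lag 7 indicates a seasonal period of 7.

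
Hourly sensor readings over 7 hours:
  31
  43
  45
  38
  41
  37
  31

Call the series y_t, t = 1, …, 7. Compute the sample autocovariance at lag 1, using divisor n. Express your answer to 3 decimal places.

Mean ȳ = (31 + 43 + 45 + 38 + 41 + 37 + 31)/7 = 38.0000
Deviations: -7.0000, 5.0000, 7.0000, 0.0000, 3.0000, -1.0000, -7.0000
Σ_{t=1}^{6}(y_t−ȳ)(y_{t+1}−ȳ) = 4.0000
γ_1 = 4.0000 / 7 = 0.571

0.571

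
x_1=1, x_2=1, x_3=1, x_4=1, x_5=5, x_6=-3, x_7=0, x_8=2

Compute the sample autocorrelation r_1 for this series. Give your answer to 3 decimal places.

-0.382

Mean x̄ = (1 + 1 + 1 + 1 + 5 − 3 + 0 + 2)/8 = 1.0000
Deviations from mean: 0.0000, 0.0000, 0.0000, 0.0000, 4.0000, -4.0000, -1.0000, 1.0000
Σ(x_t−x̄)(x_{t+1}−x̄) = (0.0000) + (0.0000) + (0.0000) + (0.0000) + (-16.0000) + (4.0000) + (-1.0000) = -13.0000
Denominator Σ(x_t−x̄)² = 34.0000
r_1 = -13.0000 / 34.0000 = -0.382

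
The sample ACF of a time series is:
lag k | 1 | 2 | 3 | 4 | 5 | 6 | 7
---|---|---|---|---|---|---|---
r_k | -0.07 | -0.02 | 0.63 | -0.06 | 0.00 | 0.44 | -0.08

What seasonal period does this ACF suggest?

The largest autocorrelation is r_3 = 0.63, with a weaker echo at lag 6 (0.44); the remaining lags stay at or below 0.00.
The dominant spike at lag 3 indicates a seasonal period of 3.

3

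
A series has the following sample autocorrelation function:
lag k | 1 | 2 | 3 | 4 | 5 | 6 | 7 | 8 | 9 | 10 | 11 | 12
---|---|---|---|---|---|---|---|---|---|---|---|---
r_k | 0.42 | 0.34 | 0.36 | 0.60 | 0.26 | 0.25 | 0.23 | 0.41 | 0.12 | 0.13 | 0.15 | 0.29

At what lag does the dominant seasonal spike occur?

4

The largest autocorrelation is r_4 = 0.60; the remaining lags stay at or below 0.42. The elevated value at lag 1 (0.42), dropping to 0.34 at lag 2, reflects decaying short-term dependence rather than seasonality.
The dominant spike at lag 4 indicates a seasonal period of 4.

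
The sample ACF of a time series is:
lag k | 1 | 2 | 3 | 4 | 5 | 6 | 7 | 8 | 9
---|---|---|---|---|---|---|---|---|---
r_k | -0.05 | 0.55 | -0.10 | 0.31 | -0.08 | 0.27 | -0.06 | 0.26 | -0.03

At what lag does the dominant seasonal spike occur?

The largest autocorrelation is r_2 = 0.55, with weaker echoes at lags 4 (0.31), 6 (0.27) and 8 (0.26); the remaining lags stay at or below -0.03.
The dominant spike at lag 2 indicates a seasonal period of 2.

2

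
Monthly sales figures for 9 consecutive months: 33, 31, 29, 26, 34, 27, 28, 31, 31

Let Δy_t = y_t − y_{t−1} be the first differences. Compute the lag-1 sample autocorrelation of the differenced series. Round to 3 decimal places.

First differences Δy: -2, -2, -3, 8, -7, 1, 3, 0
Mean of differences = -0.2500
Numerator Σ(Δy_t−Δȳ)(Δy_{t+1}−Δȳ) = -74.0625
Denominator Σ(Δy_t−Δȳ)² = 139.5000
r_1(Δy) = -74.0625 / 139.5000 = -0.531

-0.531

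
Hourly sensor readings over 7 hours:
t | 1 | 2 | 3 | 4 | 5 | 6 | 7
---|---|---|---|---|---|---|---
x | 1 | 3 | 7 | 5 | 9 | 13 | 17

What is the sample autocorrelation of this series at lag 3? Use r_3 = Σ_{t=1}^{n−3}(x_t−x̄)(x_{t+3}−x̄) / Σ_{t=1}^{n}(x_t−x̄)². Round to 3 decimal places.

-0.086

Mean x̄ = (1 + 3 + 7 + 5 + 9 + 13 + 17)/7 = 7.8571
Σ(x_t−x̄)(x_{t+3}−x̄) = (19.5918) + (-5.5510) + (-4.4082) + (-26.1224) = -16.4898
Denominator Σ(x_t−x̄)² = 190.8571
r_3 = -16.4898 / 190.8571 = -0.086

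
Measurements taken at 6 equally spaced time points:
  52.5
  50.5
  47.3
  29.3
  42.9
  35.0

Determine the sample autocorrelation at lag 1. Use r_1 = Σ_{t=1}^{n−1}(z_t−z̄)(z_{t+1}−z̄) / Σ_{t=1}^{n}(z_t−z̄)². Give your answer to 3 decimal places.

Mean z̄ = (52.5 + 50.5 + 47.3 + 29.3 + 42.9 + 35.0)/6 = 42.9167
Deviations from mean: 9.5833, 7.5833, 4.3833, -13.6167, -0.0167, -7.9167
Σ(z_t−z̄)(z_{t+1}−z̄) = (72.6736) + (33.2403) + (-59.6864) + (0.2269) + (0.1319) = 46.5864
Denominator Σ(z_t−z̄)² = 416.6483
r_1 = 46.5864 / 416.6483 = 0.112

0.112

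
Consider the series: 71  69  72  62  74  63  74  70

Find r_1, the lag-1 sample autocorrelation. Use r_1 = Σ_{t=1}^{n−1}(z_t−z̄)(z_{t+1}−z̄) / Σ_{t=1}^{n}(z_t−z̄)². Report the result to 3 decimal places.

-0.752

Mean z̄ = (71 + 69 + 72 + 62 + 74 + 63 + 74 + 70)/8 = 69.3750
Deviations from mean: 1.6250, -0.3750, 2.6250, -7.3750, 4.6250, -6.3750, 4.6250, 0.6250
Σ(z_t−z̄)(z_{t+1}−z̄) = (-0.6094) + (-0.9844) + (-19.3594) + (-34.1094) + (-29.4844) + (-29.4844) + (2.8906) = -111.1406
Denominator Σ(z_t−z̄)² = 147.8750
r_1 = -111.1406 / 147.8750 = -0.752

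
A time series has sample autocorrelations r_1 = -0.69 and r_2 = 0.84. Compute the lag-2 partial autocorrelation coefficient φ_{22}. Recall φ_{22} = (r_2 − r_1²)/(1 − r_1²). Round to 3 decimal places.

φ_{22} = (r_2 − r_1²) / (1 − r_1²)
r_1² = (-0.69)² = 0.4761
Numerator = 0.84 − 0.4761 = 0.3639; denominator = 1 − 0.4761 = 0.5239
φ_{22} = 0.3639 / 0.5239 = 0.695

0.695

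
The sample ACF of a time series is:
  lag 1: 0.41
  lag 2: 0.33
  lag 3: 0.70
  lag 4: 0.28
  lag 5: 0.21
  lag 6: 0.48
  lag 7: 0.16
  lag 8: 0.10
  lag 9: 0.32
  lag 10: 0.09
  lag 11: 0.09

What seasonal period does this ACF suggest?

3

The largest autocorrelation is r_3 = 0.70, with a weaker echo at lag 6 (0.48); the remaining lags stay at or below 0.41. The elevated value at lag 1 (0.41), dropping to 0.33 at lag 2, reflects decaying short-term dependence rather than seasonality.
The dominant spike at lag 3 indicates a seasonal period of 3.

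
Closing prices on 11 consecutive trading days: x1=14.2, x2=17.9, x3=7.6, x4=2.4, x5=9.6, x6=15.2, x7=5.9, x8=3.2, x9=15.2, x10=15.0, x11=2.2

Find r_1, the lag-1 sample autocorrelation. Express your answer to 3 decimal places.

-0.023

Mean x̄ = (14.2 + 17.9 + 7.6 + 2.4 + 9.6 + 15.2 + 5.9 + 3.2 + 15.2 + 15.0 + 2.2)/11 = 9.8545
Numerator Σ_{t=1}^{10}(x_t−x̄)(x_{t+1}−x̄) = -8.1102
Denominator Σ(x_t−x̄)² = 346.4673
r_1 = -8.1102 / 346.4673 = -0.023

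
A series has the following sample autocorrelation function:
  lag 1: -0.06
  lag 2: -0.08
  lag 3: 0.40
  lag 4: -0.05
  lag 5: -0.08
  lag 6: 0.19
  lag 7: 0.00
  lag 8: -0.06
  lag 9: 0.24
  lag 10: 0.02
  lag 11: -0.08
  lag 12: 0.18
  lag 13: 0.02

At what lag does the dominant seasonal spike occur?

3

The largest autocorrelation is r_3 = 0.40, with weaker echoes at lags 6 (0.19), 9 (0.24) and 12 (0.18); the remaining lags stay at or below 0.02.
The dominant spike at lag 3 indicates a seasonal period of 3.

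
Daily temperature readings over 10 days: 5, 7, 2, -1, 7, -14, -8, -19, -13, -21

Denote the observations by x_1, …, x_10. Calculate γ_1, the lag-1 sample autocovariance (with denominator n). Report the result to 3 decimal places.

48.125

Mean x̄ = (5 + 7 + 2 − 1 + 7 − 14 − 8 − 19 − 13 − 21)/10 = -5.5000
Σ_{t=1}^{9}(x_t−x̄)(x_{t+1}−x̄) = 481.2500
γ_1 = 481.2500 / 10 = 48.125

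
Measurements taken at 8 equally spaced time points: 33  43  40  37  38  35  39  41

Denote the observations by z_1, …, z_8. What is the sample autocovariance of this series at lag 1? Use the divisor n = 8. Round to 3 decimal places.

Mean z̄ = (33 + 43 + 40 + 37 + 38 + 35 + 39 + 41)/8 = 38.2500
Deviations: -5.2500, 4.7500, 1.7500, -1.2500, -0.2500, -3.2500, 0.7500, 2.7500
Σ_{t=1}^{7}(z_t−z̄)(z_{t+1}−z̄) = -18.0625
γ_1 = -18.0625 / 8 = -2.258

-2.258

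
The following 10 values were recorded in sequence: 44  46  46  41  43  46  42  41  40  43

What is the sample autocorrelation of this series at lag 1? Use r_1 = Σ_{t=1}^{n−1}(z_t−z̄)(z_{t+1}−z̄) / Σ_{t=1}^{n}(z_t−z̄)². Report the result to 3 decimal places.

Mean z̄ = (44 + 46 + 46 + 41 + 43 + 46 + 42 + 41 + 40 + 43)/10 = 43.2000
Numerator Σ_{t=1}^{9}(z_t−z̄)(z_{t+1}−z̄) = 10.7600
Denominator Σ(z_t−z̄)² = 45.6000
r_1 = 10.7600 / 45.6000 = 0.236

0.236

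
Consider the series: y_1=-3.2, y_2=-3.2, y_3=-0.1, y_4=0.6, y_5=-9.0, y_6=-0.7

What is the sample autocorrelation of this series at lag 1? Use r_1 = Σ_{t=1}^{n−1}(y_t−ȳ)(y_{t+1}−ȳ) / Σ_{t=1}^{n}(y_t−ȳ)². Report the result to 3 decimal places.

-0.417

Mean ȳ = (-3.2 − 3.2 − 0.1 + 0.6 − 9.0 − 0.7)/6 = -2.6000
Σ(y_t−ȳ)(y_{t+1}−ȳ) = (0.3600) + (-1.5000) + (8.0000) + (-20.4800) + (-12.1600) = -25.7800
Denominator Σ(y_t−ȳ)² = 61.7800
r_1 = -25.7800 / 61.7800 = -0.417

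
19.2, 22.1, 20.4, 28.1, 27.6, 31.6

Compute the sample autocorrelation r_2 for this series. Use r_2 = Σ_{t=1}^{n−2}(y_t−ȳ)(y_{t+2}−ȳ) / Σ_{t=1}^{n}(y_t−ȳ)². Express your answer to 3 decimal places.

Mean ȳ = (19.2 + 22.1 + 20.4 + 28.1 + 27.6 + 31.6)/6 = 24.8333
Deviations from mean: -5.6333, -2.7333, -4.4333, 3.2667, 2.7667, 6.7667
Σ(y_t−ȳ)(y_{t+2}−ȳ) = (24.9744) + (-8.9289) + (-12.2656) + (22.1044) = 25.8844
Denominator Σ(y_t−ȳ)² = 122.9733
r_2 = 25.8844 / 122.9733 = 0.210

0.210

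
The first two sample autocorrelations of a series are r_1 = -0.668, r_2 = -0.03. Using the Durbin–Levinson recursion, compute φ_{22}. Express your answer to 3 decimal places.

φ_{22} = (r_2 − r_1²) / (1 − r_1²)
r_1² = (-0.668)² = 0.446224
Numerator = -0.03 − 0.4462 = -0.4762; denominator = 1 − 0.4462 = 0.5538
φ_{22} = -0.4762 / 0.5538 = -0.860

-0.860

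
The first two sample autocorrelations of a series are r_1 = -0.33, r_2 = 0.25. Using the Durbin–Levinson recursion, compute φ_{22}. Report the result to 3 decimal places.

0.158

φ_{22} = (r_2 − r_1²) / (1 − r_1²)
r_1² = (-0.33)² = 0.1089
Numerator = 0.25 − 0.1089 = 0.1411; denominator = 1 − 0.1089 = 0.8911
φ_{22} = 0.1411 / 0.8911 = 0.158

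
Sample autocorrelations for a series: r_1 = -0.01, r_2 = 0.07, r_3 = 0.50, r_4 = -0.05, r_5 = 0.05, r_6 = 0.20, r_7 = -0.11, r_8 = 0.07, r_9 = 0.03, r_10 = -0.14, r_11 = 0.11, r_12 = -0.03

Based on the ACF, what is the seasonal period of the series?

The largest autocorrelation is r_3 = 0.50, with a weaker echo at lag 6 (0.20); the remaining lags stay at or below 0.11.
The dominant spike at lag 3 indicates a seasonal period of 3.

3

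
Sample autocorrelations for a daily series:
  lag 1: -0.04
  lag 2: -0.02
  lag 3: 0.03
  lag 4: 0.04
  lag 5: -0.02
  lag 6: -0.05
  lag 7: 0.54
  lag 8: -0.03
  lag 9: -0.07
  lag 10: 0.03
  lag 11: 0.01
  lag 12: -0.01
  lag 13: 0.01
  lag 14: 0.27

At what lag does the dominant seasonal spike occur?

The largest autocorrelation is r_7 = 0.54, with a weaker echo at lag 14 (0.27); the remaining lags stay at or below 0.04.
The dominant spike at lag 7 indicates a seasonal period of 7.

7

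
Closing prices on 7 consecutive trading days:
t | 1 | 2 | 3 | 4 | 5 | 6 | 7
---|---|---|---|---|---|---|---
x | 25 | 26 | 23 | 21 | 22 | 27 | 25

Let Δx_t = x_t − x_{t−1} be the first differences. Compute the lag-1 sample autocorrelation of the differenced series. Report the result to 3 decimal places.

-0.091

First differences Δx: 1, -3, -2, 1, 5, -2
Mean of differences = 0.0000
Numerator Σ(Δx_t−Δx̄)(Δx_{t+1}−Δx̄) = -4.0000
Denominator Σ(Δx_t−Δx̄)² = 44.0000
r_1(Δx) = -4.0000 / 44.0000 = -0.091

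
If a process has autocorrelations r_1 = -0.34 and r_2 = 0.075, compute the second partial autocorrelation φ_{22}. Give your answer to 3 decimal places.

-0.046

φ_{22} = (r_2 − r_1²) / (1 − r_1²)
r_1² = (-0.34)² = 0.1156
Numerator = 0.075 − 0.1156 = -0.0406; denominator = 1 − 0.1156 = 0.8844
φ_{22} = -0.0406 / 0.8844 = -0.046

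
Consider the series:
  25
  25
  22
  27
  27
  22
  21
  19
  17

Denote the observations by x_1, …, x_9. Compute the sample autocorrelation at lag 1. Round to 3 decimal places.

0.455

Mean x̄ = (25 + 25 + 22 + 27 + 27 + 22 + 21 + 19 + 17)/9 = 22.7778
Numerator Σ_{t=1}^{8}(x_t−x̄)(x_{t+1}−x̄) = 44.3951
Denominator Σ(x_t−x̄)² = 97.5556
r_1 = 44.3951 / 97.5556 = 0.455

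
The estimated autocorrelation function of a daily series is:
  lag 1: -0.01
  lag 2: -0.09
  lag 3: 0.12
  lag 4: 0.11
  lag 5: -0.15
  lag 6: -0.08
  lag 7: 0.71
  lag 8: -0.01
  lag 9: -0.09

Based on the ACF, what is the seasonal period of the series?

The largest autocorrelation is r_7 = 0.71; the remaining lags stay at or below 0.12.
The dominant spike at lag 7 indicates a seasonal period of 7.

7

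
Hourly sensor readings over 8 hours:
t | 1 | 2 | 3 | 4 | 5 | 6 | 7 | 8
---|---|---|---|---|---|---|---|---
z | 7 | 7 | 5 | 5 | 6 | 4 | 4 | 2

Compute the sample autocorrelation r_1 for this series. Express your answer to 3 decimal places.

Mean z̄ = (7 + 7 + 5 + 5 + 6 + 4 + 4 + 2)/8 = 5.0000
Deviations from mean: 2.0000, 2.0000, 0.0000, 0.0000, 1.0000, -1.0000, -1.0000, -3.0000
Numerator Σ_{t=1}^{7}(z_t−z̄)(z_{t+1}−z̄) = 7.0000
Denominator Σ(z_t−z̄)² = 20.0000
r_1 = 7.0000 / 20.0000 = 0.350

0.350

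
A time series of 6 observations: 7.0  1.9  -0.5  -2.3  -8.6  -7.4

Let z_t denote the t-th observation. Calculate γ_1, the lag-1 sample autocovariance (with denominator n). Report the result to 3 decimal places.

13.087

Mean z̄ = (7.0 + 1.9 − 0.5 − 2.3 − 8.6 − 7.4)/6 = -1.6500
Deviations: 8.6500, 3.5500, 1.1500, -0.6500, -6.9500, -5.7500
Σ_{t=1}^{5}(z_t−z̄)(z_{t+1}−z̄) = 78.5225
γ_1 = 78.5225 / 6 = 13.087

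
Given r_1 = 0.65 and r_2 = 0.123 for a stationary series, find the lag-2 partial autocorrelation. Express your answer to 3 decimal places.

-0.519

φ_{22} = (r_2 − r_1²) / (1 − r_1²)
r_1² = (0.65)² = 0.4225
Numerator = 0.123 − 0.4225 = -0.2995; denominator = 1 − 0.4225 = 0.5775
φ_{22} = -0.2995 / 0.5775 = -0.519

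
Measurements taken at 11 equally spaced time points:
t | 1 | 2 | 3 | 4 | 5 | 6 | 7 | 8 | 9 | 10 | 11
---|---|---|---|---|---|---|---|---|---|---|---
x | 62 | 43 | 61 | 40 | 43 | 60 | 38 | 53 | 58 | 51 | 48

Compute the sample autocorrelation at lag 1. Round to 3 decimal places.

-0.507

Mean x̄ = (62 + 43 + 61 + 40 + 43 + 60 + 38 + 53 + 58 + 51 + 48)/11 = 50.6364
Numerator Σ_{t=1}^{10}(x_t−x̄)(x_{t+1}−x̄) = -395.4959
Denominator Σ(x_t−x̄)² = 780.5455
r_1 = -395.4959 / 780.5455 = -0.507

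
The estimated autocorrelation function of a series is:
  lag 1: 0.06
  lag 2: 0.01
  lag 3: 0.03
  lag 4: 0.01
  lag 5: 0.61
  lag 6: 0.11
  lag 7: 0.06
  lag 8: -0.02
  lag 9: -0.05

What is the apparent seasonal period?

5

The largest autocorrelation is r_5 = 0.61; the remaining lags stay at or below 0.11.
The dominant spike at lag 5 indicates a seasonal period of 5.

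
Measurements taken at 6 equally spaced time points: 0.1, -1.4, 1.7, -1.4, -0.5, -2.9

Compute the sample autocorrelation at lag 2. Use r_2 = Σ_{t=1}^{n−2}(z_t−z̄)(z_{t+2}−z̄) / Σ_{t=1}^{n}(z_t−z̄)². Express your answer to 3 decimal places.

0.366

Mean z̄ = (0.1 − 1.4 + 1.7 − 1.4 − 0.5 − 2.9)/6 = -0.7333
Deviations from mean: 0.8333, -0.6667, 2.4333, -0.6667, 0.2333, -2.1667
Numerator Σ_{t=1}^{4}(z_t−z̄)(z_{t+2}−z̄) = 4.4844
Denominator Σ(z_t−z̄)² = 12.2533
r_2 = 4.4844 / 12.2533 = 0.366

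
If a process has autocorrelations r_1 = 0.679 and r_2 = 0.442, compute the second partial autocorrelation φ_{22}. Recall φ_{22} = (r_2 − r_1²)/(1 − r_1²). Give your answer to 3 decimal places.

-0.035

φ_{22} = (r_2 − r_1²) / (1 − r_1²)
r_1² = (0.679)² = 0.461041
Numerator = 0.442 − 0.4610 = -0.0190; denominator = 1 − 0.4610 = 0.5390
φ_{22} = -0.0190 / 0.5390 = -0.035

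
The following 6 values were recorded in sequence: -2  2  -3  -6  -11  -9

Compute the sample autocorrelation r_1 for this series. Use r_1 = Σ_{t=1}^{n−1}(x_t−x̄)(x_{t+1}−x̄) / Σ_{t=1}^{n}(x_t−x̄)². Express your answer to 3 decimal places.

Mean x̄ = (-2 + 2 − 3 − 6 − 11 − 9)/6 = -4.8333
Deviations from mean: 2.8333, 6.8333, 1.8333, -1.1667, -6.1667, -4.1667
Σ(x_t−x̄)(x_{t+1}−x̄) = (19.3611) + (12.5278) + (-2.1389) + (7.1944) + (25.6944) = 62.6389
Denominator Σ(x_t−x̄)² = 114.8333
r_1 = 62.6389 / 114.8333 = 0.545

0.545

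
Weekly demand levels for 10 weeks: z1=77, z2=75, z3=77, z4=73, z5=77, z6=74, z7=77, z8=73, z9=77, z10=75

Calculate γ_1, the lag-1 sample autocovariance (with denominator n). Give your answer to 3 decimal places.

-2.175

Mean z̄ = (77 + 75 + 77 + 73 + 77 + 74 + 77 + 73 + 77 + 75)/10 = 75.5000
Σ_{t=1}^{9}(z_t−z̄)(z_{t+1}−z̄) = -21.7500
γ_1 = -21.7500 / 10 = -2.175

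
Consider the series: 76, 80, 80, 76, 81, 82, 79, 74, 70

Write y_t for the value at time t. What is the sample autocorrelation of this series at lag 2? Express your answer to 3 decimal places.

Mean ȳ = (76 + 80 + 80 + 76 + 81 + 82 + 79 + 74 + 70)/9 = 77.5556
Numerator Σ_{t=1}^{7}(y_t−ȳ)(y_{t+2}−ȳ) = -27.8395
Denominator Σ(y_t−ȳ)² = 120.2222
r_2 = -27.8395 / 120.2222 = -0.232

-0.232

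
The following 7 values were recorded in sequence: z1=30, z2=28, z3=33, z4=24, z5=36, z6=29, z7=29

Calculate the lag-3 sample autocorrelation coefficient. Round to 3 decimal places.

-0.114

Mean z̄ = (30 + 28 + 33 + 24 + 36 + 29 + 29)/7 = 29.8571
Deviations from mean: 0.1429, -1.8571, 3.1429, -5.8571, 6.1429, -0.8571, -0.8571
Numerator Σ_{t=1}^{4}(z_t−z̄)(z_{t+3}−z̄) = -9.9184
Denominator Σ(z_t−z̄)² = 86.8571
r_3 = -9.9184 / 86.8571 = -0.114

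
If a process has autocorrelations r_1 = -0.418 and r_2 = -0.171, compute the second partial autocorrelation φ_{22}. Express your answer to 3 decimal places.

-0.419

φ_{22} = (r_2 − r_1²) / (1 − r_1²)
r_1² = (-0.418)² = 0.174724
Numerator = -0.171 − 0.1747 = -0.3457; denominator = 1 − 0.1747 = 0.8253
φ_{22} = -0.3457 / 0.8253 = -0.419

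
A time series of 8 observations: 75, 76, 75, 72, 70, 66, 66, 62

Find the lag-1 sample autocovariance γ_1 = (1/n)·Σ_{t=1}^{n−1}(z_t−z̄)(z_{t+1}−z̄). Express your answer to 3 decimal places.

14.586

Mean z̄ = (75 + 76 + 75 + 72 + 70 + 66 + 66 + 62)/8 = 70.2500
Deviations: 4.7500, 5.7500, 4.7500, 1.7500, -0.2500, -4.2500, -4.2500, -8.2500
Σ_{t=1}^{7}(z_t−z̄)(z_{t+1}−z̄) = 116.6875
γ_1 = 116.6875 / 8 = 14.586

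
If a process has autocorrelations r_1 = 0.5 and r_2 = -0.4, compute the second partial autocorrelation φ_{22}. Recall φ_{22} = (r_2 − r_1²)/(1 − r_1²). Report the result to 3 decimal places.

-0.867

φ_{22} = (r_2 − r_1²) / (1 − r_1²)
r_1² = (0.5)² = 0.25
Numerator = -0.4 − 0.2500 = -0.6500; denominator = 1 − 0.2500 = 0.7500
φ_{22} = -0.6500 / 0.7500 = -0.867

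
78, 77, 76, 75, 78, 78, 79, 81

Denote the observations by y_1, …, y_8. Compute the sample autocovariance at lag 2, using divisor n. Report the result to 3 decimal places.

Mean ȳ = (78 + 77 + 76 + 75 + 78 + 78 + 79 + 81)/8 = 77.7500
Deviations: 0.2500, -0.7500, -1.7500, -2.7500, 0.2500, 0.2500, 1.2500, 3.2500
Σ_{t=1}^{6}(y_t−ȳ)(y_{t+2}−ȳ) = 1.6250
γ_2 = 1.6250 / 8 = 0.203

0.203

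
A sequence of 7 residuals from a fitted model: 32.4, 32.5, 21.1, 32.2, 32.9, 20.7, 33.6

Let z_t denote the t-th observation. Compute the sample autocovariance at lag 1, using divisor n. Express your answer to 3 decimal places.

Mean z̄ = (32.4 + 32.5 + 21.1 + 32.2 + 32.9 + 20.7 + 33.6)/7 = 29.3429
Deviations: 3.0571, 3.1571, -8.2429, 2.8571, 3.5571, -8.6429, 4.2571
Σ_{t=1}^{6}(z_t−z̄)(z_{t+1}−z̄) = -97.2976
γ_1 = -97.2976 / 7 = -13.900

-13.900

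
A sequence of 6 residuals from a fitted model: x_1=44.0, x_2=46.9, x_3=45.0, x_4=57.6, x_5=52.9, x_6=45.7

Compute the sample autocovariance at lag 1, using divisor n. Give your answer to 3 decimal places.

Mean x̄ = (44.0 + 46.9 + 45.0 + 57.6 + 52.9 + 45.7)/6 = 48.6833
Deviations: -4.6833, -1.7833, -3.6833, 8.9167, 4.2167, -2.9833
Σ_{t=1}^{5}(x_t−x̄)(x_{t+1}−x̄) = 7.0964
γ_1 = 7.0964 / 6 = 1.183

1.183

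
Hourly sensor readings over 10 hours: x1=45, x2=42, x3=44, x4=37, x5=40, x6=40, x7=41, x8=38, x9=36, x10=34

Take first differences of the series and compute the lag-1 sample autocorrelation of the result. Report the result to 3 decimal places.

-0.567

First differences Δx: -3, 2, -7, 3, 0, 1, -3, -2, -2
Mean of differences = -1.2222
Numerator Σ(Δx_t−Δx̄)(Δx_{t+1}−Δx̄) = -42.8272
Denominator Σ(Δx_t−Δx̄)² = 75.5556
r_1(Δx) = -42.8272 / 75.5556 = -0.567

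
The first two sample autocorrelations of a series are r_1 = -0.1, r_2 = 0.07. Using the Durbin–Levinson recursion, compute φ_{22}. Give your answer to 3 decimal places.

0.061

φ_{22} = (r_2 − r_1²) / (1 − r_1²)
r_1² = (-0.1)² = 0.01
Numerator = 0.07 − 0.0100 = 0.0600; denominator = 1 − 0.0100 = 0.9900
φ_{22} = 0.0600 / 0.9900 = 0.061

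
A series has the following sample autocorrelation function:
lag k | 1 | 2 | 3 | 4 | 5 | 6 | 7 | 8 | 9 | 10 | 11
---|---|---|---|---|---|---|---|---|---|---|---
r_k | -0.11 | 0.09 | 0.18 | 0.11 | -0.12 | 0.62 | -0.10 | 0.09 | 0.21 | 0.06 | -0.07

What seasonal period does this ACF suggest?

6

The largest autocorrelation is r_6 = 0.62; the remaining lags stay at or below 0.21.
The dominant spike at lag 6 indicates a seasonal period of 6.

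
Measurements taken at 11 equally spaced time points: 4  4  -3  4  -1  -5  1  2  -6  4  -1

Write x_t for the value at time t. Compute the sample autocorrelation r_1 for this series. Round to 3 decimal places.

-0.357

Mean x̄ = (4 + 4 − 3 + 4 − 1 − 5 + 1 + 2 − 6 + 4 − 1)/11 = 0.2727
Numerator Σ_{t=1}^{10}(x_t−x̄)(x_{t+1}−x̄) = -50.0744
Denominator Σ(x_t−x̄)² = 140.1818
r_1 = -50.0744 / 140.1818 = -0.357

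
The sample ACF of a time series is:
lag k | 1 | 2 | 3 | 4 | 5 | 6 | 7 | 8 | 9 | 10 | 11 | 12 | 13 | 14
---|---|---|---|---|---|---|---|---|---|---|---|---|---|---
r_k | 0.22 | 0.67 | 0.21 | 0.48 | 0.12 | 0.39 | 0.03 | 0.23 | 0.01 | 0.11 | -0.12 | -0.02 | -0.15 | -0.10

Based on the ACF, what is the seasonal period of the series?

2

The largest autocorrelation is r_2 = 0.67, with weaker echoes at lags 4 (0.48), 6 (0.39) and 8 (0.23); the remaining lags stay at or below 0.22.
The dominant spike at lag 2 indicates a seasonal period of 2.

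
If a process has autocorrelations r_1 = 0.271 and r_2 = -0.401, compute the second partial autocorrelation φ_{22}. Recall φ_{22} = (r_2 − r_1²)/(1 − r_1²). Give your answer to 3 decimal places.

φ_{22} = (r_2 − r_1²) / (1 − r_1²)
r_1² = (0.271)² = 0.073441
Numerator = -0.401 − 0.0734 = -0.4744; denominator = 1 − 0.0734 = 0.9266
φ_{22} = -0.4744 / 0.9266 = -0.512

-0.512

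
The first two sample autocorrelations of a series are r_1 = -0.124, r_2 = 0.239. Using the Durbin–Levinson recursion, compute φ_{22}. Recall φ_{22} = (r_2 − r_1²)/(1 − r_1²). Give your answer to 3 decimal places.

φ_{22} = (r_2 − r_1²) / (1 − r_1²)
r_1² = (-0.124)² = 0.015376
Numerator = 0.239 − 0.0154 = 0.2236; denominator = 1 − 0.0154 = 0.9846
φ_{22} = 0.2236 / 0.9846 = 0.227

0.227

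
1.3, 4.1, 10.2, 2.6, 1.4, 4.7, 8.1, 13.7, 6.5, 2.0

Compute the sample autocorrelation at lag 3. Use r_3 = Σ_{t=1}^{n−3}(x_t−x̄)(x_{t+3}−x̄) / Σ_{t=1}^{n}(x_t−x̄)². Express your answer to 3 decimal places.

-0.240

Mean x̄ = (1.3 + 4.1 + 10.2 + 2.6 + 1.4 + 4.7 + 8.1 + 13.7 + 6.5 + 2.0)/10 = 5.4600
Σ(x_t−x̄)(x_{t+3}−x̄) = (11.8976) + (5.5216) + (-3.6024) + (-7.5504) + (-33.4544) + (-0.7904) + (-9.1344) = -37.1128
Denominator Σ(x_t−x̄)² = 154.7840
r_3 = -37.1128 / 154.7840 = -0.240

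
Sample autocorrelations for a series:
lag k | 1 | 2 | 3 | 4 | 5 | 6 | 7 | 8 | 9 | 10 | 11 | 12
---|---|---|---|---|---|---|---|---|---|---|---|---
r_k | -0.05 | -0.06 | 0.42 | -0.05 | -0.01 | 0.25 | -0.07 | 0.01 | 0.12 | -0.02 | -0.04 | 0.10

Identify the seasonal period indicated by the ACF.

3

The largest autocorrelation is r_3 = 0.42, with a weaker echo at lag 6 (0.25); the remaining lags stay at or below 0.12.
The dominant spike at lag 3 indicates a seasonal period of 3.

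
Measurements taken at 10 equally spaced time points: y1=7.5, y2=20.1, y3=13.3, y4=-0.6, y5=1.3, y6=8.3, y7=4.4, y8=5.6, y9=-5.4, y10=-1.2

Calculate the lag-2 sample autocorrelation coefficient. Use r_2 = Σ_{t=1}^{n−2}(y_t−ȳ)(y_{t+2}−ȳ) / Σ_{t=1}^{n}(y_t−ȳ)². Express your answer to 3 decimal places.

-0.212

Mean ȳ = (7.5 + 20.1 + 13.3 − 0.6 + 1.3 + 8.3 + 4.4 + 5.6 − 5.4 − 1.2)/10 = 5.3300
Numerator Σ_{t=1}^{8}(y_t−ȳ)(y_{t+2}−ȳ) = -107.2568
Denominator Σ(y_t−ȳ)² = 505.3210
r_2 = -107.2568 / 505.3210 = -0.212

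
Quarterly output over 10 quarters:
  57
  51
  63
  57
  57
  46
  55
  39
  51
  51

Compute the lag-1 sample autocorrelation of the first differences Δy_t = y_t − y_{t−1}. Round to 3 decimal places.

First differences Δy: -6, 12, -6, 0, -11, 9, -16, 12, 0
Mean of differences = -0.6667
Numerator Σ(Δy_t−Δȳ)(Δy_{t+1}−Δȳ) = -579.4444
Denominator Σ(Δy_t−Δȳ)² = 814.0000
r_1(Δy) = -579.4444 / 814.0000 = -0.712

-0.712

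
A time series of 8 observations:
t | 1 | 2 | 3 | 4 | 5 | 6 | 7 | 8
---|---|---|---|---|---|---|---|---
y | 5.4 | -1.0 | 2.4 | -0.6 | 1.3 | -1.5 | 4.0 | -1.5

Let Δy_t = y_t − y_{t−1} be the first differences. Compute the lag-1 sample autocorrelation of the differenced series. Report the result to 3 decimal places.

-0.668

First differences Δy: -6.4, 3.4, -3.0, 1.9, -2.8, 5.5, -5.5
Mean of differences = -0.9857
Numerator Σ(Δy_t−Δȳ)(Δy_{t+1}−Δȳ) = -84.6731
Denominator Σ(Δy_t−Δȳ)² = 126.6686
r_1(Δy) = -84.6731 / 126.6686 = -0.668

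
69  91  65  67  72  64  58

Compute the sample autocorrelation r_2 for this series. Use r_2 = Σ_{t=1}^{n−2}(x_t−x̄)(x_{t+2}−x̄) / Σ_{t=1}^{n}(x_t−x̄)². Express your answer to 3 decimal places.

Mean x̄ = (69 + 91 + 65 + 67 + 72 + 64 + 58)/7 = 69.4286
Deviations from mean: -0.4286, 21.5714, -4.4286, -2.4286, 2.5714, -5.4286, -11.4286
Σ(x_t−x̄)(x_{t+2}−x̄) = (1.8980) + (-52.3878) + (-11.3878) + (13.1837) + (-29.3878) = -78.0816
Denominator Σ(x_t−x̄)² = 657.7143
r_2 = -78.0816 / 657.7143 = -0.119

-0.119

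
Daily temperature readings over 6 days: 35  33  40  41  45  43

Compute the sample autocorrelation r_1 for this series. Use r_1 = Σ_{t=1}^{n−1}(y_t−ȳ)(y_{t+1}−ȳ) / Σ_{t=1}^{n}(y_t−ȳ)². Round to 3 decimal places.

0.505

Mean ȳ = (35 + 33 + 40 + 41 + 45 + 43)/6 = 39.5000
Deviations from mean: -4.5000, -6.5000, 0.5000, 1.5000, 5.5000, 3.5000
Numerator Σ_{t=1}^{5}(y_t−ȳ)(y_{t+1}−ȳ) = 54.2500
Denominator Σ(y_t−ȳ)² = 107.5000
r_1 = 54.2500 / 107.5000 = 0.505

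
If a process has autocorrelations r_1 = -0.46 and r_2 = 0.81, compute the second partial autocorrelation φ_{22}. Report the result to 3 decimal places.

φ_{22} = (r_2 − r_1²) / (1 − r_1²)
r_1² = (-0.46)² = 0.2116
Numerator = 0.81 − 0.2116 = 0.5984; denominator = 1 − 0.2116 = 0.7884
φ_{22} = 0.5984 / 0.7884 = 0.759

0.759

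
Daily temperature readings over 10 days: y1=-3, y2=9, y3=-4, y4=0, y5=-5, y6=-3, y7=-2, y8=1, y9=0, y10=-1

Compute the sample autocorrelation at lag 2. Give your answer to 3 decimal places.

0.189

Mean ȳ = (-3 + 9 − 4 + 0 − 5 − 3 − 2 + 1 + 0 − 1)/10 = -0.8000
Numerator Σ_{t=1}^{8}(y_t−ȳ)(y_{t+2}−ȳ) = 26.3200
Denominator Σ(y_t−ȳ)² = 139.6000
r_2 = 26.3200 / 139.6000 = 0.189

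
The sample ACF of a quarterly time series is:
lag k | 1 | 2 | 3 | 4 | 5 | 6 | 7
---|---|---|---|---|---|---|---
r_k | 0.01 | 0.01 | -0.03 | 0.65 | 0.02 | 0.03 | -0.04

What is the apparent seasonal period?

4

The largest autocorrelation is r_4 = 0.65; the remaining lags stay at or below 0.03.
The dominant spike at lag 4 indicates a seasonal period of 4.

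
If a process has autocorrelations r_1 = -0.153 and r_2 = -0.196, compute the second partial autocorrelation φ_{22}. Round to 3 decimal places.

φ_{22} = (r_2 − r_1²) / (1 − r_1²)
r_1² = (-0.153)² = 0.023409
Numerator = -0.196 − 0.0234 = -0.2194; denominator = 1 − 0.0234 = 0.9766
φ_{22} = -0.2194 / 0.9766 = -0.225

-0.225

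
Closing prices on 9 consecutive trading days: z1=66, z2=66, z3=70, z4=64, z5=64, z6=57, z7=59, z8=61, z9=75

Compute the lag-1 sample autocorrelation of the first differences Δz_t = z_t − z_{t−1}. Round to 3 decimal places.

First differences Δz: 0, 4, -6, 0, -7, 2, 2, 14
Mean of differences = 1.1250
Numerator Σ(Δz_t−Δz̄)(Δz_{t+1}−Δz̄) = -1.6406
Denominator Σ(Δz_t−Δz̄)² = 294.8750
r_1(Δz) = -1.6406 / 294.8750 = -0.006

-0.006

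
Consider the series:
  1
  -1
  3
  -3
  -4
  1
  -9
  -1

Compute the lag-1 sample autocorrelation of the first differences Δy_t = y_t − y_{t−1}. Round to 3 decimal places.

-0.666

First differences Δy: -2, 4, -6, -1, 5, -10, 8
Mean of differences = -0.2857
Numerator Σ(Δy_t−Δȳ)(Δy_{t+1}−Δȳ) = -163.3673
Denominator Σ(Δy_t−Δȳ)² = 245.4286
r_1(Δy) = -163.3673 / 245.4286 = -0.666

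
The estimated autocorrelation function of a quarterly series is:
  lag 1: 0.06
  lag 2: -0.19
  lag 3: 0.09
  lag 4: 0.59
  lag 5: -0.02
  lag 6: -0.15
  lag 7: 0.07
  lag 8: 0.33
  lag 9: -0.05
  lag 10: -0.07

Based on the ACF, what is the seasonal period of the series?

The largest autocorrelation is r_4 = 0.59, with a weaker echo at lag 8 (0.33); the remaining lags stay at or below 0.09.
The dominant spike at lag 4 indicates a seasonal period of 4.

4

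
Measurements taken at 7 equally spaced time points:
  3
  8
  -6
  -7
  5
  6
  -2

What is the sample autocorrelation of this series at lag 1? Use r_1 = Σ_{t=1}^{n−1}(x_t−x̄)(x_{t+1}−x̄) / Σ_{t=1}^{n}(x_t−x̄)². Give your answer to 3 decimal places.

Mean x̄ = (3 + 8 − 6 − 7 + 5 + 6 − 2)/7 = 1.0000
Deviations from mean: 2.0000, 7.0000, -7.0000, -8.0000, 4.0000, 5.0000, -3.0000
Σ(x_t−x̄)(x_{t+1}−x̄) = (14.0000) + (-49.0000) + (56.0000) + (-32.0000) + (20.0000) + (-15.0000) = -6.0000
Denominator Σ(x_t−x̄)² = 216.0000
r_1 = -6.0000 / 216.0000 = -0.028

-0.028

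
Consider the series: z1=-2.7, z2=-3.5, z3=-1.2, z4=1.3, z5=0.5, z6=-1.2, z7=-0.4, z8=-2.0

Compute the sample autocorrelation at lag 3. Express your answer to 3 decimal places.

-0.403

Mean z̄ = (-2.7 − 3.5 − 1.2 + 1.3 + 0.5 − 1.2 − 0.4 − 2.0)/8 = -1.1500
Σ(z_t−z̄)(z_{t+3}−z̄) = (-3.7975) + (-3.8775) + (0.0025) + (1.8375) + (-1.4025) = -7.2375
Denominator Σ(z_t−z̄)² = 17.9400
r_3 = -7.2375 / 17.9400 = -0.403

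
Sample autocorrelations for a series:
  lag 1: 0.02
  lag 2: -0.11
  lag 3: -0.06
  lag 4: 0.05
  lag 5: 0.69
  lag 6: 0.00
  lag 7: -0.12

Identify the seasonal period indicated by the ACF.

The largest autocorrelation is r_5 = 0.69; the remaining lags stay at or below 0.05.
The dominant spike at lag 5 indicates a seasonal period of 5.

5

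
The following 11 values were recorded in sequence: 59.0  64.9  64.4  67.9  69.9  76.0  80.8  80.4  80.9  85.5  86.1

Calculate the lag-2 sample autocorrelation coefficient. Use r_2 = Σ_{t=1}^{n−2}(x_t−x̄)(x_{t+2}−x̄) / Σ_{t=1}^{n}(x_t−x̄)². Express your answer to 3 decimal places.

0.477

Mean x̄ = (59.0 + 64.9 + 64.4 + 67.9 + 69.9 + 76.0 + 80.8 + 80.4 + 80.9 + 85.5 + 86.1)/11 = 74.1636
Numerator Σ_{t=1}^{9}(x_t−x̄)(x_{t+2}−x̄) = 415.1701
Denominator Σ(x_t−x̄)² = 871.1655
r_2 = 415.1701 / 871.1655 = 0.477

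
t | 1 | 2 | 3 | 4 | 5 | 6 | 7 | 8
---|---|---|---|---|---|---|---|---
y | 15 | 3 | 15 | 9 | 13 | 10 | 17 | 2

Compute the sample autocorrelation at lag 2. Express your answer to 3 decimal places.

Mean ȳ = (15 + 3 + 15 + 9 + 13 + 10 + 17 + 2)/8 = 10.5000
Deviations from mean: 4.5000, -7.5000, 4.5000, -1.5000, 2.5000, -0.5000, 6.5000, -8.5000
Numerator Σ_{t=1}^{6}(y_t−ȳ)(y_{t+2}−ȳ) = 64.0000
Denominator Σ(y_t−ȳ)² = 220.0000
r_2 = 64.0000 / 220.0000 = 0.291

0.291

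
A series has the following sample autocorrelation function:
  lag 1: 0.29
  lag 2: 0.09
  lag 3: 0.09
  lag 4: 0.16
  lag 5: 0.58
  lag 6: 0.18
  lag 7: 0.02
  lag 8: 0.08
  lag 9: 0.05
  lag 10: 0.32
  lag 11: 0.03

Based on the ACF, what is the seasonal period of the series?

The largest autocorrelation is r_5 = 0.58, with a weaker echo at lag 10 (0.32); the remaining lags stay at or below 0.29. The elevated value at lag 1 (0.29), dropping to 0.09 at lag 2, reflects decaying short-term dependence rather than seasonality.
The dominant spike at lag 5 indicates a seasonal period of 5.

5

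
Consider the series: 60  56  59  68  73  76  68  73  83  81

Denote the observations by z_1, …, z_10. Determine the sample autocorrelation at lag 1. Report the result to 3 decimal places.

Mean z̄ = (60 + 56 + 59 + 68 + 73 + 76 + 68 + 73 + 83 + 81)/10 = 69.7000
Numerator Σ_{t=1}^{9}(z_t−z̄)(z_{t+1}−z̄) = 490.7100
Denominator Σ(z_t−z̄)² = 768.1000
r_1 = 490.7100 / 768.1000 = 0.639

0.639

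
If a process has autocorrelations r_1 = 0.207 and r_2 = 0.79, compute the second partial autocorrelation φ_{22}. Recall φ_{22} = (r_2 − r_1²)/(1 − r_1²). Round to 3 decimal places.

φ_{22} = (r_2 − r_1²) / (1 − r_1²)
r_1² = (0.207)² = 0.042849
Numerator = 0.79 − 0.0428 = 0.7472; denominator = 1 − 0.0428 = 0.9572
φ_{22} = 0.7472 / 0.9572 = 0.781

0.781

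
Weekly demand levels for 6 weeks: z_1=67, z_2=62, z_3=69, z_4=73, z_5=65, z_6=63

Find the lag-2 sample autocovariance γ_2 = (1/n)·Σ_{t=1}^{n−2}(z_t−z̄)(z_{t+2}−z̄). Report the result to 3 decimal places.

Mean z̄ = (67 + 62 + 69 + 73 + 65 + 63)/6 = 66.5000
Deviations: 0.5000, -4.5000, 2.5000, 6.5000, -1.5000, -3.5000
Σ_{t=1}^{4}(z_t−z̄)(z_{t+2}−z̄) = -54.5000
γ_2 = -54.5000 / 6 = -9.083

-9.083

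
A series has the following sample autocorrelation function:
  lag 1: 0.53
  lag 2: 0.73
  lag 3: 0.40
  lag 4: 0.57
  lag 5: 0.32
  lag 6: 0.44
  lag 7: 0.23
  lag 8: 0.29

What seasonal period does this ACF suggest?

The largest autocorrelation is r_2 = 0.73, with a weaker echo at lag 4 (0.57); the remaining lags stay at or below 0.53.
The dominant spike at lag 2 indicates a seasonal period of 2.

2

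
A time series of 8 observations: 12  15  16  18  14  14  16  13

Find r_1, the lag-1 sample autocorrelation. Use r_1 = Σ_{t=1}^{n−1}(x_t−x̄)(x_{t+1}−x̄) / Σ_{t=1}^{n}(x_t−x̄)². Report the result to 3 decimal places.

-0.051

Mean x̄ = (12 + 15 + 16 + 18 + 14 + 14 + 16 + 13)/8 = 14.7500
Σ(x_t−x̄)(x_{t+1}−x̄) = (-0.6875) + (0.3125) + (4.0625) + (-2.4375) + (0.5625) + (-0.9375) + (-2.1875) = -1.3125
Denominator Σ(x_t−x̄)² = 25.5000
r_1 = -1.3125 / 25.5000 = -0.051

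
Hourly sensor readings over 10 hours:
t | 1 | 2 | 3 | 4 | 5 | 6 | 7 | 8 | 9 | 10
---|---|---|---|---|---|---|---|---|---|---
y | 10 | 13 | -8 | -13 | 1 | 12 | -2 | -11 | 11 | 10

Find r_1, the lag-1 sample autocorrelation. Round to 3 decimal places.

0.110

Mean ȳ = (10 + 13 − 8 − 13 + 1 + 12 − 2 − 11 + 11 + 10)/10 = 2.3000
Numerator Σ_{t=1}^{9}(y_t−ȳ)(y_{t+1}−ȳ) = 103.8100
Denominator Σ(y_t−ȳ)² = 940.1000
r_1 = 103.8100 / 940.1000 = 0.110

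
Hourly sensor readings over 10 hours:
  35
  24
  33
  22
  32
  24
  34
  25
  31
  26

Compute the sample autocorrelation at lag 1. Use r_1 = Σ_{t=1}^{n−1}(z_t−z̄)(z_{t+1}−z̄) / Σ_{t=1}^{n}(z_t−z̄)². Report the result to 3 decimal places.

Mean z̄ = (35 + 24 + 33 + 22 + 32 + 24 + 34 + 25 + 31 + 26)/10 = 28.6000
Numerator Σ_{t=1}^{9}(z_t−z̄)(z_{t+1}−z̄) = -175.9600
Denominator Σ(z_t−z̄)² = 212.4000
r_1 = -175.9600 / 212.4000 = -0.828

-0.828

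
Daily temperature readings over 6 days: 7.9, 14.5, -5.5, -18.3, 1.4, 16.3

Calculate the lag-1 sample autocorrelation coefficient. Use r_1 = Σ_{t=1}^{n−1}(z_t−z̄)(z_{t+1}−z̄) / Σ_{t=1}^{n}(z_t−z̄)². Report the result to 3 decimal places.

Mean z̄ = (7.9 + 14.5 − 5.5 − 18.3 + 1.4 + 16.3)/6 = 2.7167
Numerator Σ_{t=1}^{5}(z_t−z̄)(z_{t+1}−z̄) = 146.7314
Denominator Σ(z_t−z̄)² = 861.1683
r_1 = 146.7314 / 861.1683 = 0.170

0.170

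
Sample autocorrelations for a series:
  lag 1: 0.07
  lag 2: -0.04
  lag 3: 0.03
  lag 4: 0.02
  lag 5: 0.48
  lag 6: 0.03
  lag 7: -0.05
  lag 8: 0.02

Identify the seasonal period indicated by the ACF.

The largest autocorrelation is r_5 = 0.48; the remaining lags stay at or below 0.07.
The dominant spike at lag 5 indicates a seasonal period of 5.

5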